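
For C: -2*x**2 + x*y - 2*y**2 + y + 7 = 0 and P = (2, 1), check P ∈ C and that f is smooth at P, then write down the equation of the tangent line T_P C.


Tangent line at P: -7*x - y + 15 = 0.

Step 1: f(2, 1) = 0, so P lies on C.
Step 2: partial derivatives
  f_x(x, y) = -4*x + y, f_y(x, y) = x - 4*y + 1.
  f_x(P) = -7, f_y(P) = -1 (gradient nonzero, so P is smooth).
Step 3: tangent line at P: -7·(x − 2) + -1·(y − 1) = 0.
Expanding: -7*x - y + 15 = 0.


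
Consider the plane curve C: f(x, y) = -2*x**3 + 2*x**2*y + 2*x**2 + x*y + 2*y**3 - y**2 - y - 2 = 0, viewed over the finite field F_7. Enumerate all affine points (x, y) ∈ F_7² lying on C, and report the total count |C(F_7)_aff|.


Affine F_7-points: {(1, 2), (1, 3), (1, 6), (2, 1), (3, 2), (3, 4), (3, 5), (4, 0), (4, 4), (5, 1), (5, 4), (5, 6), (6, 2)}; count = 13.

For each of the 49 pairs (x, y) ∈ F_7², evaluate f(x, y) mod 7. Record the zeros.
  x = 0: [0↦5, 1↦5, 2↦1, 3↦5, 4↦1, 5↦1, 6↦3]  zeros at y ∈ ∅
  x = 1: [0↦5, 1↦1, 2↦0, 3↦0, 4↦6, 5↦2, 6↦0]  zeros at y ∈ {2, 3, 6}
  x = 2: [0↦4, 1↦0, 2↦6, 3↦6, 4↦5, 5↦1, 6↦6]  zeros at y ∈ {1}
  x = 3: [0↦4, 1↦4, 2↦0, 3↦4, 4↦0, 5↦0, 6↦2]  zeros at y ∈ {2, 4, 5}
  x = 4: [0↦0, 1↦1, 2↦5, 3↦3, 4↦0, 5↦1, 6↦4]  zeros at y ∈ {0, 4}
  x = 5: [0↦1, 1↦0, 2↦2, 3↦5, 4↦0, 5↦6, 6↦0]  zeros at y ∈ {1, 4, 6}
  x = 6: [0↦2, 1↦3, 2↦0, 3↦5, 4↦2, 5↦3, 6↦6]  zeros at y ∈ {2}
Collecting zeros: affine points = {(1, 2), (1, 3), (1, 6), (2, 1), (3, 2), (3, 4), (3, 5), (4, 0), (4, 4), (5, 1), (5, 4), (5, 6), (6, 2)}.
Total count |C(F_7)_aff| = 13.


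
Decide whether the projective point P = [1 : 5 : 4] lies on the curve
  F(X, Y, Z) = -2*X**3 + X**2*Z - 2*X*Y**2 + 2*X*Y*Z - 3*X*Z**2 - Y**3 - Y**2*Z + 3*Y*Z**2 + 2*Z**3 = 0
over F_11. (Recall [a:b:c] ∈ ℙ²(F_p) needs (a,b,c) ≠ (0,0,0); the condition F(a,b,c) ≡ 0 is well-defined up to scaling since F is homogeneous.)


F(1,5,4) ≡ 10 (mod 11); P is NOT on the curve.

Evaluate F(1, 5, 4) term-by-term (mod 11).
  -2*X**3 ↦ -2·1·1·1 = -2
  X**2*Z ↦ 1·1·1·4 = 4
  -2*X*Y**2 ↦ -2·1·25·1 = -50
  2*X*Y*Z ↦ 2·1·5·4 = 40
  -3*X*Z**2 ↦ -3·1·1·16 = -48
  -Y**3 ↦ -1·1·125·1 = -125
  -Y**2*Z ↦ -1·1·25·4 = -100
  3*Y*Z**2 ↦ 3·1·5·16 = 240
  2*Z**3 ↦ 2·1·1·64 = 128
Sum: F(1, 5, 4) = (-2) + (4) + (-50) + (40) + (-48) + (-125) + (-100) + (240) + (128) = 87.
Reducing mod 11: 87 ≡ 10 (mod 11).
Since F(a, b, c) ≡ 10 ≠ 0 (mod 11), P does NOT lie on the curve.


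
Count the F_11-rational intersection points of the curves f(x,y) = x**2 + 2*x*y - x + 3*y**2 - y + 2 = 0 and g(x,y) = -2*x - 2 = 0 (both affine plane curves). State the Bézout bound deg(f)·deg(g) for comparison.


Common zeros: {(10, 3), (10, 9)}; count = 2; Bézout bound = 2.

deg(f) = 2, deg(g) = 1, so Bézout bound = 2.
Scan x ∈ F_11. For each x, list the y ∈ F_11 with f(x, y) ≡ 0 and those with g(x, y) ≡ 0 (mod 11); the common zeros in that column are the intersection.
  x = 0: f ≡ 0 at y ∈ ∅; g ≡ 0 at y ∈ ∅; common: ∅.
  x = 1: f ≡ 0 at y ∈ ∅; g ≡ 0 at y ∈ ∅; common: ∅.
  x = 2: f ≡ 0 at y ∈ {2, 8}; g ≡ 0 at y ∈ ∅; common: ∅.
  x = 3: f ≡ 0 at y ∈ ∅; g ≡ 0 at y ∈ ∅; common: ∅.
  x = 4: f ≡ 0 at y ∈ ∅; g ≡ 0 at y ∈ ∅; common: ∅.
  x = 5: f ≡ 0 at y ∈ {0, 8}; g ≡ 0 at y ∈ ∅; common: ∅.
  x = 6: f ≡ 0 at y ∈ {2, 9}; g ≡ 0 at y ∈ ∅; common: ∅.
  x = 7: f ≡ 0 at y ∈ {0, 3}; g ≡ 0 at y ∈ ∅; common: ∅.
  x = 8: f ≡ 0 at y ∈ ∅; g ≡ 0 at y ∈ ∅; common: ∅.
  x = 9: f ≡ 0 at y ∈ ∅; g ≡ 0 at y ∈ ∅; common: ∅.
  x = 10: f ≡ 0 at y ∈ {3, 9}; g ≡ 0 at y ∈ {0, 1, 2, 3, 4, 5, 6, 7, 8, 9, 10}; common: {3, 9}.
Collecting: common zeros = {(10, 3), (10, 9)}, so the count is 2.
Comparison with the Bézout bound: 2 ≤ 2 = deg(f)·deg(g), as expected for curves with no common component (the bound is attained).


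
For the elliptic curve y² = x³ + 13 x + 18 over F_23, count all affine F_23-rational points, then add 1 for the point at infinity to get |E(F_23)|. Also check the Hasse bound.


Affine points = {(0, 8), (0, 15), (1, 3), (1, 20), (2, 11), (2, 12), (5, 1), (5, 22), (6, 6), (6, 17), (8, 6), (8, 17), (9, 6), (9, 17), (12, 4), (12, 19), (14, 0), (15, 0), (17, 0), (18, 9), (18, 14), (22, 2), (22, 21)}; affine count = 23; |E(F_23)| = 24.

Discriminant check: Δ ∝ 4a³ + 27b² = 4·13³ + 27·18² = 4·2197 + 27·324 ≡ 10 (mod 23). Nonzero ⇒ E is nonsingular.
For each x ∈ F_23, compute rhs = x³ + 13·x + 18 mod 23, then count y ∈ F_23 with y² ≡ rhs.
  x = 0: rhs = 18, matching y values: 8, 15 (2 points).
  x = 1: rhs = 9, matching y values: 3, 20 (2 points).
  x = 2: rhs = 6, matching y values: 11, 12 (2 points).
  x = 3: rhs = 15, matching y values: none (0 points).
  x = 4: rhs = 19, matching y values: none (0 points).
  x = 5: rhs = 1, matching y values: 1, 22 (2 points).
  x = 6: rhs = 13, matching y values: 6, 17 (2 points).
  x = 7: rhs = 15, matching y values: none (0 points).
  x = 8: rhs = 13, matching y values: 6, 17 (2 points).
  x = 9: rhs = 13, matching y values: 6, 17 (2 points).
  x = 10: rhs = 21, matching y values: none (0 points).
  x = 11: rhs = 20, matching y values: none (0 points).
  x = 12: rhs = 16, matching y values: 4, 19 (2 points).
  x = 13: rhs = 15, matching y values: none (0 points).
  x = 14: rhs = 0, matching y values: 0 (1 points).
  x = 15: rhs = 0, matching y values: 0 (1 points).
  x = 16: rhs = 21, matching y values: none (0 points).
  x = 17: rhs = 0, matching y values: 0 (1 points).
  x = 18: rhs = 12, matching y values: 9, 14 (2 points).
  x = 19: rhs = 17, matching y values: none (0 points).
  x = 20: rhs = 21, matching y values: none (0 points).
  x = 21: rhs = 7, matching y values: none (0 points).
  x = 22: rhs = 4, matching y values: 2, 21 (2 points).
Total affine count: 23.
Full point count |E(F_23)| = 23 + 1 = 24.
Hasse bound: |24 − (23+1)| = |0| = 0 ≤ 2√23 ≈ 9.5917 ✓.


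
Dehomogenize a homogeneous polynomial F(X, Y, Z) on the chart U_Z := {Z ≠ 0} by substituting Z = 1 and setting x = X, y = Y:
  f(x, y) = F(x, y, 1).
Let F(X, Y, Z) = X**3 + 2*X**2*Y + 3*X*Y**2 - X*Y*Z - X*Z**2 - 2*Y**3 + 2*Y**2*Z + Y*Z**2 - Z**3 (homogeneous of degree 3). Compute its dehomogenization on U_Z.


f(x, y) = x**3 + 2*x**2*y + 3*x*y**2 - x*y - x - 2*y**3 + 2*y**2 + y - 1

On U_Z we set Z = 1. Each monomial c·X^i·Y^j·Z^k in F becomes c·x^i·y^j·1^k = c·x^i·y^j.
Substituting Z = 1: F(X, Y, 1) = x**3 + 2*x**2*y + 3*x*y**2 - x*y - x - 2*y**3 + 2*y**2 + y - 1.
Note: deg(f) ≤ deg(F) = 3; strict inequality happens when F is divisible by Z (lost terms).


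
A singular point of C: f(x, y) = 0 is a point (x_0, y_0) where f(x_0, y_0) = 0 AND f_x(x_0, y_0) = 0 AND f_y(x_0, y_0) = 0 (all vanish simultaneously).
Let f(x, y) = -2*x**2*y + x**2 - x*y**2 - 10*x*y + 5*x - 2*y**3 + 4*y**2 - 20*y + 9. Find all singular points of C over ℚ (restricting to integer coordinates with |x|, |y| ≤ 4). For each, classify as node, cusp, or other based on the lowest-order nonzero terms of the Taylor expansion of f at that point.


Singular points: {(-3, 1)}; classification: node.

Compute partial derivatives:
  f_x = -4*x*y + 2*x - y**2 - 10*y + 5.
  f_y = -2*x**2 - 2*x*y - 10*x - 6*y**2 + 8*y - 20.
Scan x_0 ∈ {−4, ..., 4}. For each x_0, f_y(x_0, y) is a polynomial in y; find its integer roots y ∈ {−4, ..., 4}, then test f_x and f at those candidates.
  x = -4: f_y(-4, y) = -6*y**2 + 16*y - 12; no integer root y with |y| ≤ 4.
  x = -3: f_y(-3, y) = -6*y**2 + 14*y - 8; vanishes at y ∈ {1}. (-3, 1): f_x = 0, f = 0 — SINGULAR.
  x = -2: f_y(-2, y) = -6*y**2 + 12*y - 8; no integer root y with |y| ≤ 4.
  x = -1: f_y(-1, y) = -6*y**2 + 10*y - 12; no integer root y with |y| ≤ 4.
  x = 0: f_y(0, y) = -6*y**2 + 8*y - 20; no integer root y with |y| ≤ 4.
  x = 1: f_y(1, y) = -6*y**2 + 6*y - 32; no integer root y with |y| ≤ 4.
  x = 2: f_y(2, y) = -6*y**2 + 4*y - 48; no integer root y with |y| ≤ 4.
  x = 3: f_y(3, y) = -6*y**2 + 2*y - 68; no integer root y with |y| ≤ 4.
  x = 4: f_y(4, y) = -6*y**2 - 92; no integer root y with |y| ≤ 4.
Only singular point on the grid: (-3, 1).
Classify: substitute x = -3 + u, y = 1 + v and expand: f = -2*u**2*v - u**2 - u*v**2 - 2*v**3 + v**2.
No constant or linear terms (consistent with a singular point). Quadratic part: -u**2 + v**2. Cubic part: -2*u**2*v - u*v**2 - 2*v**3.
The quadratic part v**2 - u**2 = (v − u)(v + u) splits into two distinct linear factors, so there are two distinct tangent lines y − 1 = ±(x − -3) — this is a node (ordinary double point).
Classification: node.


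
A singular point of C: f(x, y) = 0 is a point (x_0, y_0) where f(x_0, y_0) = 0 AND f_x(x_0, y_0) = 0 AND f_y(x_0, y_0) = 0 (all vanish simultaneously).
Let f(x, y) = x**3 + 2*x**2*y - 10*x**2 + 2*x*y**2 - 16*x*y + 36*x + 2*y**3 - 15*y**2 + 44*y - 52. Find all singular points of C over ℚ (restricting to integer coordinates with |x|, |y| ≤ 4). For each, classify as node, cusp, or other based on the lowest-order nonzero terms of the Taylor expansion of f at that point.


Singular points: {(2, 2)}; classification: cusp.

Compute partial derivatives:
  f_x = 3*x**2 + 4*x*y - 20*x + 2*y**2 - 16*y + 36.
  f_y = 2*x**2 + 4*x*y - 16*x + 6*y**2 - 30*y + 44.
Scan x_0 ∈ {−4, ..., 4}. For each x_0, f_y(x_0, y) is a polynomial in y; find its integer roots y ∈ {−4, ..., 4}, then test f_x and f at those candidates.
  x = -4: f_y(-4, y) = 6*y**2 - 46*y + 140; no integer root y with |y| ≤ 4.
  x = -3: f_y(-3, y) = 6*y**2 - 42*y + 110; no integer root y with |y| ≤ 4.
  x = -2: f_y(-2, y) = 6*y**2 - 38*y + 84; no integer root y with |y| ≤ 4.
  x = -1: f_y(-1, y) = 6*y**2 - 34*y + 62; no integer root y with |y| ≤ 4.
  x = 0: f_y(0, y) = 6*y**2 - 30*y + 44; no integer root y with |y| ≤ 4.
  x = 1: f_y(1, y) = 6*y**2 - 26*y + 30; no integer root y with |y| ≤ 4.
  x = 2: f_y(2, y) = 6*y**2 - 22*y + 20; vanishes at y ∈ {2}. (2, 2): f_x = 0, f = 0 — SINGULAR.
  x = 3: f_y(3, y) = 6*y**2 - 18*y + 14; no integer root y with |y| ≤ 4.
  x = 4: f_y(4, y) = 6*y**2 - 14*y + 12; no integer root y with |y| ≤ 4.
Only singular point on the grid: (2, 2).
Classify: substitute x = 2 + u, y = 2 + v and expand: f = u**3 + 2*u**2*v + 2*u*v**2 + 2*v**3 + v**2.
No constant or linear terms (consistent with a singular point). Quadratic part: v**2. Cubic part: u**3 + 2*u**2*v + 2*u*v**2 + 2*v**3.
The quadratic part v**2 is a perfect square, so there is a single (double) tangent line v = 0, i.e. y = 2. Restricting the cubic part to that line (v = 0) leaves u**3 ≠ 0, so f is not divisible by v and the branch is v² ≈ -u**3 to lowest order — this is a cusp.
Classification: cusp.


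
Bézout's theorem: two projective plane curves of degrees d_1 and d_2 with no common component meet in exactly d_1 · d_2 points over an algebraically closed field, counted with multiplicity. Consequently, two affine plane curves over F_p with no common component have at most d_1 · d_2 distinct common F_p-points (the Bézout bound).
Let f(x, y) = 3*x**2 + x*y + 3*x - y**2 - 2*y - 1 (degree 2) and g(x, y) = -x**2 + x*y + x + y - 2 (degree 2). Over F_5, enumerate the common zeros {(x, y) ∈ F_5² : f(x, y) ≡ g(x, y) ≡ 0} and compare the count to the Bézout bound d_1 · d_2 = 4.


Common zeros: ∅; count = 0; Bézout bound = 4.

deg(f) = 2, deg(g) = 2, so Bézout bound = 4.
Scan x ∈ F_5. For each x, list the y ∈ F_5 with f(x, y) ≡ 0 and those with g(x, y) ≡ 0 (mod 5); the common zeros in that column are the intersection.
  x = 0: f ≡ 0 at y ∈ {4}; g ≡ 0 at y ∈ {2}; common: ∅.
  x = 1: f ≡ 0 at y ∈ {0, 4}; g ≡ 0 at y ∈ {1}; common: ∅.
  x = 2: f ≡ 0 at y ∈ ∅; g ≡ 0 at y ∈ {3}; common: ∅.
  x = 3: f ≡ 0 at y ∈ {0, 1}; g ≡ 0 at y ∈ {2}; common: ∅.
  x = 4: f ≡ 0 at y ∈ {1}; g ≡ 0 at y ∈ ∅; common: ∅.
Collecting: common zeros = ∅, so the count is 0.
Comparison with the Bézout bound: 0 ≤ 4 = deg(f)·deg(g), as expected for curves with no common component (the affine F_5-count falls short of the bound because intersections may lie at infinity, over extension fields, or carry multiplicity).


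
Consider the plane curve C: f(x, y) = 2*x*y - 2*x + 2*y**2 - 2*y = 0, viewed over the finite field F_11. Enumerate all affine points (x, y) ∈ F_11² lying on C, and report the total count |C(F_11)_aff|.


Affine F_11-points: {(0, 0), (0, 1), (1, 1), (1, 10), (2, 1), (2, 9), (3, 1), (3, 8), (4, 1), (4, 7), (5, 1), (5, 6), (6, 1), (6, 5), (7, 1), (7, 4), (8, 1), (8, 3), (9, 1), (9, 2), (10, 1)}; count = 21.

For each of the 121 pairs (x, y) ∈ F_11², evaluate f(x, y) mod 11. Record the zeros.
  x = 0: [0↦0, 1↦0, 2↦4, 3↦1, 4↦2, 5↦7, 6↦5, 7↦7, 8↦2, 9↦1, 10↦4]  zeros at y ∈ {0, 1}
  x = 1: [0↦9, 1↦0, 2↦6, 3↦5, 4↦8, 5↦4, 6↦4, 7↦8, 8↦5, 9↦6, 10↦0]  zeros at y ∈ {1, 10}
  x = 2: [0↦7, 1↦0, 2↦8, 3↦9, 4↦3, 5↦1, 6↦3, 7↦9, 8↦8, 9↦0, 10↦7]  zeros at y ∈ {1, 9}
  x = 3: [0↦5, 1↦0, 2↦10, 3↦2, 4↦9, 5↦9, 6↦2, 7↦10, 8↦0, 9↦5, 10↦3]  zeros at y ∈ {1, 8}
  x = 4: [0↦3, 1↦0, 2↦1, 3↦6, 4↦4, 5↦6, 6↦1, 7↦0, 8↦3, 9↦10, 10↦10]  zeros at y ∈ {1, 7}
  x = 5: [0↦1, 1↦0, 2↦3, 3↦10, 4↦10, 5↦3, 6↦0, 7↦1, 8↦6, 9↦4, 10↦6]  zeros at y ∈ {1, 6}
  x = 6: [0↦10, 1↦0, 2↦5, 3↦3, 4↦5, 5↦0, 6↦10, 7↦2, 8↦9, 9↦9, 10↦2]  zeros at y ∈ {1, 5}
  x = 7: [0↦8, 1↦0, 2↦7, 3↦7, 4↦0, 5↦8, 6↦9, 7↦3, 8↦1, 9↦3, 10↦9]  zeros at y ∈ {1, 4}
  x = 8: [0↦6, 1↦0, 2↦9, 3↦0, 4↦6, 5↦5, 6↦8, 7↦4, 8↦4, 9↦8, 10↦5]  zeros at y ∈ {1, 3}
  x = 9: [0↦4, 1↦0, 2↦0, 3↦4, 4↦1, 5↦2, 6↦7, 7↦5, 8↦7, 9↦2, 10↦1]  zeros at y ∈ {1, 2}
  x = 10: [0↦2, 1↦0, 2↦2, 3↦8, 4↦7, 5↦10, 6↦6, 7↦6, 8↦10, 9↦7, 10↦8]  zeros at y ∈ {1}
Collecting zeros: affine points = {(0, 0), (0, 1), (1, 1), (1, 10), (2, 1), (2, 9), (3, 1), (3, 8), (4, 1), (4, 7), (5, 1), (5, 6), (6, 1), (6, 5), (7, 1), (7, 4), (8, 1), (8, 3), (9, 1), (9, 2), (10, 1)}.
Total count |C(F_11)_aff| = 21.


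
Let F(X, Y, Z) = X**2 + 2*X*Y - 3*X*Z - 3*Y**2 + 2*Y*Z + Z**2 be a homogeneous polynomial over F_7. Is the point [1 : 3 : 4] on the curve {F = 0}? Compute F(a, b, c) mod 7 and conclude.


F(1,3,4) ≡ 1 (mod 7); P is NOT on the curve.

Evaluate F(1, 3, 4) term-by-term (mod 7).
  X**2 ↦ 1·1·1·1 = 1
  2*X*Y ↦ 2·1·3·1 = 6
  -3*X*Z ↦ -3·1·1·4 = -12
  -3*Y**2 ↦ -3·1·9·1 = -27
  2*Y*Z ↦ 2·1·3·4 = 24
  Z**2 ↦ 1·1·1·16 = 16
Sum: F(1, 3, 4) = (1) + (6) + (-12) + (-27) + (24) + (16) = 8.
Reducing mod 7: 8 ≡ 1 (mod 7).
Since F(a, b, c) ≡ 1 ≠ 0 (mod 7), P does NOT lie on the curve.


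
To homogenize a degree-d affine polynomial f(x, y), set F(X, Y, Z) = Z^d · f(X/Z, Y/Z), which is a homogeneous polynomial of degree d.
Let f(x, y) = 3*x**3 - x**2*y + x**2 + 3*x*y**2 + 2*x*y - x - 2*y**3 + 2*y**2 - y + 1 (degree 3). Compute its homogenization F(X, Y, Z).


F(X, Y, Z) = 3*X**3 - X**2*Y + X**2*Z + 3*X*Y**2 + 2*X*Y*Z - X*Z**2 - 2*Y**3 + 2*Y**2*Z - Y*Z**2 + Z**3

deg(f) = 3.
Substitute x = X/Z, y = Y/Z into f, then multiply by Z^3.
  monomial 3·x^3·y^0 ↦ 3·X^3·Y^0·Z^0.
  monomial -1·x^2·y^1 ↦ -1·X^2·Y^1·Z^0.
  monomial 1·x^2·y^0 ↦ 1·X^2·Y^0·Z^1.
  monomial 3·x^1·y^2 ↦ 3·X^1·Y^2·Z^0.
  monomial 2·x^1·y^1 ↦ 2·X^1·Y^1·Z^1.
  monomial -1·x^1·y^0 ↦ -1·X^1·Y^0·Z^2.
  monomial -2·x^0·y^3 ↦ -2·X^0·Y^3·Z^0.
  monomial 2·x^0·y^2 ↦ 2·X^0·Y^2·Z^1.
  monomial -1·x^0·y^1 ↦ -1·X^0·Y^1·Z^2.
  monomial 1·x^0·y^0 ↦ 1·X^0·Y^0·Z^3.
Collecting: F(X, Y, Z) = 3*X**3 - X**2*Y + X**2*Z + 3*X*Y**2 + 2*X*Y*Z - X*Z**2 - 2*Y**3 + 2*Y**2*Z - Y*Z**2 + Z**3.


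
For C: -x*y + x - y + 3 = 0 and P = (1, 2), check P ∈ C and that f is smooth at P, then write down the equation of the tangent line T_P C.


Tangent line at P: -x - 2*y + 5 = 0.

Step 1: f(1, 2) = 0, so P lies on C.
Step 2: partial derivatives
  f_x(x, y) = 1 - y, f_y(x, y) = -x - 1.
  f_x(P) = -1, f_y(P) = -2 (gradient nonzero, so P is smooth).
Step 3: tangent line at P: -1·(x − 1) + -2·(y − 2) = 0.
Expanding: -x - 2*y + 5 = 0.


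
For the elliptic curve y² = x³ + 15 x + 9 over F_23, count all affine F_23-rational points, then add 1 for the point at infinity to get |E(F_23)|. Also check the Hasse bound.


Affine points = {(0, 3), (0, 20), (1, 5), (1, 18), (2, 1), (2, 22), (3, 9), (3, 14), (4, 8), (4, 15), (5, 5), (5, 18), (6, 4), (6, 19), (10, 3), (10, 20), (12, 10), (12, 13), (13, 3), (13, 20), (17, 5), (17, 18), (18, 4), (18, 19), (19, 0), (20, 11), (20, 12), (22, 4), (22, 19)}; affine count = 29; |E(F_23)| = 30.

Discriminant check: Δ ∝ 4a³ + 27b² = 4·15³ + 27·9² = 4·3375 + 27·81 ≡ 1 (mod 23). Nonzero ⇒ E is nonsingular.
For each x ∈ F_23, compute rhs = x³ + 15·x + 9 mod 23, then count y ∈ F_23 with y² ≡ rhs.
  x = 0: rhs = 9, matching y values: 3, 20 (2 points).
  x = 1: rhs = 2, matching y values: 5, 18 (2 points).
  x = 2: rhs = 1, matching y values: 1, 22 (2 points).
  x = 3: rhs = 12, matching y values: 9, 14 (2 points).
  x = 4: rhs = 18, matching y values: 8, 15 (2 points).
  x = 5: rhs = 2, matching y values: 5, 18 (2 points).
  x = 6: rhs = 16, matching y values: 4, 19 (2 points).
  x = 7: rhs = 20, matching y values: none (0 points).
  x = 8: rhs = 20, matching y values: none (0 points).
  x = 9: rhs = 22, matching y values: none (0 points).
  x = 10: rhs = 9, matching y values: 3, 20 (2 points).
  x = 11: rhs = 10, matching y values: none (0 points).
  x = 12: rhs = 8, matching y values: 10, 13 (2 points).
  x = 13: rhs = 9, matching y values: 3, 20 (2 points).
  x = 14: rhs = 19, matching y values: none (0 points).
  x = 15: rhs = 21, matching y values: none (0 points).
  x = 16: rhs = 21, matching y values: none (0 points).
  x = 17: rhs = 2, matching y values: 5, 18 (2 points).
  x = 18: rhs = 16, matching y values: 4, 19 (2 points).
  x = 19: rhs = 0, matching y values: 0 (1 points).
  x = 20: rhs = 6, matching y values: 11, 12 (2 points).
  x = 21: rhs = 17, matching y values: none (0 points).
  x = 22: rhs = 16, matching y values: 4, 19 (2 points).
Total affine count: 29.
Full point count |E(F_23)| = 29 + 1 = 30.
Hasse bound: |30 − (23+1)| = |6| = 6 ≤ 2√23 ≈ 9.5917 ✓.


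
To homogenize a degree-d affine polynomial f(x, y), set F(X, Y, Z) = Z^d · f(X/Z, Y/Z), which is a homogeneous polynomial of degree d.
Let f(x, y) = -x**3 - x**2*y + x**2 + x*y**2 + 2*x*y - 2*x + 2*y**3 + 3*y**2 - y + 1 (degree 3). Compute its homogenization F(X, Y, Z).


F(X, Y, Z) = -X**3 - X**2*Y + X**2*Z + X*Y**2 + 2*X*Y*Z - 2*X*Z**2 + 2*Y**3 + 3*Y**2*Z - Y*Z**2 + Z**3

deg(f) = 3.
Substitute x = X/Z, y = Y/Z into f, then multiply by Z^3.
  monomial -1·x^3·y^0 ↦ -1·X^3·Y^0·Z^0.
  monomial -1·x^2·y^1 ↦ -1·X^2·Y^1·Z^0.
  monomial 1·x^2·y^0 ↦ 1·X^2·Y^0·Z^1.
  monomial 1·x^1·y^2 ↦ 1·X^1·Y^2·Z^0.
  monomial 2·x^1·y^1 ↦ 2·X^1·Y^1·Z^1.
  monomial -2·x^1·y^0 ↦ -2·X^1·Y^0·Z^2.
  monomial 2·x^0·y^3 ↦ 2·X^0·Y^3·Z^0.
  monomial 3·x^0·y^2 ↦ 3·X^0·Y^2·Z^1.
  monomial -1·x^0·y^1 ↦ -1·X^0·Y^1·Z^2.
  monomial 1·x^0·y^0 ↦ 1·X^0·Y^0·Z^3.
Collecting: F(X, Y, Z) = -X**3 - X**2*Y + X**2*Z + X*Y**2 + 2*X*Y*Z - 2*X*Z**2 + 2*Y**3 + 3*Y**2*Z - Y*Z**2 + Z**3.


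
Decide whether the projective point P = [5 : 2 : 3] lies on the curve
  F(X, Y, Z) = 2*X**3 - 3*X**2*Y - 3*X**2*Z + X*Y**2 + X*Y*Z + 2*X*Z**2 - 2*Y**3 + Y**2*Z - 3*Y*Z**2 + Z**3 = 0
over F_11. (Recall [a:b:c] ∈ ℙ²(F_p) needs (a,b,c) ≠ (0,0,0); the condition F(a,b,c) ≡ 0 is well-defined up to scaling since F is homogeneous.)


F(5,2,3) ≡ 6 (mod 11); P is NOT on the curve.

Evaluate F(5, 2, 3) term-by-term (mod 11).
  2*X**3 ↦ 2·125·1·1 = 250
  -3*X**2*Y ↦ -3·25·2·1 = -150
  -3*X**2*Z ↦ -3·25·1·3 = -225
  X*Y**2 ↦ 1·5·4·1 = 20
  X*Y*Z ↦ 1·5·2·3 = 30
  2*X*Z**2 ↦ 2·5·1·9 = 90
  -2*Y**3 ↦ -2·1·8·1 = -16
  Y**2*Z ↦ 1·1·4·3 = 12
  -3*Y*Z**2 ↦ -3·1·2·9 = -54
  Z**3 ↦ 1·1·1·27 = 27
Sum: F(5, 2, 3) = (250) + (-150) + (-225) + (20) + (30) + (90) + (-16) + (12) + (-54) + (27) = -16.
Reducing mod 11: -16 ≡ 6 (mod 11).
Since F(a, b, c) ≡ 6 ≠ 0 (mod 11), P does NOT lie on the curve.


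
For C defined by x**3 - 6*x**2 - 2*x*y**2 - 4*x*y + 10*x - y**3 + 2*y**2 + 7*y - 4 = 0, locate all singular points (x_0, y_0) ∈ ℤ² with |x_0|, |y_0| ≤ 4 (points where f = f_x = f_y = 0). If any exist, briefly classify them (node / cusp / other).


Singular points: {(2, -1)}; classification: cusp.

Compute partial derivatives:
  f_x = 3*x**2 - 12*x - 2*y**2 - 4*y + 10.
  f_y = -4*x*y - 4*x - 3*y**2 + 4*y + 7.
Scan x_0 ∈ {−4, ..., 4}. For each x_0, f_y(x_0, y) is a polynomial in y; find its integer roots y ∈ {−4, ..., 4}, then test f_x and f at those candidates.
  x = -4: f_y(-4, y) = -3*y**2 + 20*y + 23; vanishes at y ∈ {-1}. (-4, -1): f_x = 108 ≠ 0.
  x = -3: f_y(-3, y) = -3*y**2 + 16*y + 19; vanishes at y ∈ {-1}. (-3, -1): f_x = 75 ≠ 0.
  x = -2: f_y(-2, y) = -3*y**2 + 12*y + 15; vanishes at y ∈ {-1}. (-2, -1): f_x = 48 ≠ 0.
  x = -1: f_y(-1, y) = -3*y**2 + 8*y + 11; vanishes at y ∈ {-1}. (-1, -1): f_x = 27 ≠ 0.
  x = 0: f_y(0, y) = -3*y**2 + 4*y + 7; vanishes at y ∈ {-1}. (0, -1): f_x = 12 ≠ 0.
  x = 1: f_y(1, y) = 3 - 3*y**2; vanishes at y ∈ {-1, 1}. (1, -1): f_x = 3 ≠ 0; (1, 1): f_x = -5 ≠ 0.
  x = 2: f_y(2, y) = -3*y**2 - 4*y - 1; vanishes at y ∈ {-1}. (2, -1): f_x = 0, f = 0 — SINGULAR.
  x = 3: f_y(3, y) = -3*y**2 - 8*y - 5; vanishes at y ∈ {-1}. (3, -1): f_x = 3 ≠ 0.
  x = 4: f_y(4, y) = -3*y**2 - 12*y - 9; vanishes at y ∈ {-3, -1}. (4, -3): f_x = 4 ≠ 0; (4, -1): f_x = 12 ≠ 0.
Only singular point on the grid: (2, -1).
Classify: substitute x = 2 + u, y = -1 + v and expand: f = u**3 - 2*u*v**2 - v**3 + v**2.
No constant or linear terms (consistent with a singular point). Quadratic part: v**2. Cubic part: u**3 - 2*u*v**2 - v**3.
The quadratic part v**2 is a perfect square, so there is a single (double) tangent line v = 0, i.e. y = -1. Restricting the cubic part to that line (v = 0) leaves u**3 ≠ 0, so f is not divisible by v and the branch is v² ≈ -u**3 to lowest order — this is a cusp.
Classification: cusp.


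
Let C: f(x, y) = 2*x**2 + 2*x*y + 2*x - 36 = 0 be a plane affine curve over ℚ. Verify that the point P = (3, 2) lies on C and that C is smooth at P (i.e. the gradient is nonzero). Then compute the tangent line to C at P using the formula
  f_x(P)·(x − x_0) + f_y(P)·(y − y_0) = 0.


Tangent line at P: 18*x + 6*y - 66 = 0.

Step 1: f(3, 2) = 0, so P lies on C.
Step 2: partial derivatives
  f_x(x, y) = 4*x + 2*y + 2, f_y(x, y) = 2*x.
  f_x(P) = 18, f_y(P) = 6 (gradient nonzero, so P is smooth).
Step 3: tangent line at P: 18·(x − 3) + 6·(y − 2) = 0.
Expanding: 18*x + 6*y - 66 = 0.


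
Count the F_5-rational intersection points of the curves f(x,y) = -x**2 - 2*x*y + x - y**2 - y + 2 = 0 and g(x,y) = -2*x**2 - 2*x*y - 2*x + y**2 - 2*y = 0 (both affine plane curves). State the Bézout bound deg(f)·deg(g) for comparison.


Common zeros: {(4, 0)}; count = 1; Bézout bound = 4.

deg(f) = 2, deg(g) = 2, so Bézout bound = 4.
Scan x ∈ F_5. For each x, list the y ∈ F_5 with f(x, y) ≡ 0 and those with g(x, y) ≡ 0 (mod 5); the common zeros in that column are the intersection.
  x = 0: f ≡ 0 at y ∈ {1, 3}; g ≡ 0 at y ∈ {0, 2}; common: ∅.
  x = 1: f ≡ 0 at y ∈ ∅; g ≡ 0 at y ∈ ∅; common: ∅.
  x = 2: f ≡ 0 at y ∈ {0}; g ≡ 0 at y ∈ {2, 4}; common: ∅.
  x = 3: f ≡ 0 at y ∈ ∅; g ≡ 0 at y ∈ {4}; common: ∅.
  x = 4: f ≡ 0 at y ∈ {0, 1}; g ≡ 0 at y ∈ {0}; common: {0}.
Collecting: common zeros = {(4, 0)}, so the count is 1.
Comparison with the Bézout bound: 1 ≤ 4 = deg(f)·deg(g), as expected for curves with no common component (the affine F_5-count falls short of the bound because intersections may lie at infinity, over extension fields, or carry multiplicity).


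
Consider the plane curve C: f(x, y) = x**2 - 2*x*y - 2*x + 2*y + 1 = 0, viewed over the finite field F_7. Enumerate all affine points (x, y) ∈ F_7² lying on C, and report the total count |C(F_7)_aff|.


Affine F_7-points: {(0, 3), (1, 0), (1, 1), (1, 2), (1, 3), (1, 4), (1, 5), (1, 6), (2, 4), (3, 1), (4, 5), (5, 2), (6, 6)}; count = 13.

For each of the 49 pairs (x, y) ∈ F_7², evaluate f(x, y) mod 7. Record the zeros.
  x = 0: [0↦1, 1↦3, 2↦5, 3↦0, 4↦2, 5↦4, 6↦6]  zeros at y ∈ {3}
  x = 1: [0↦0, 1↦0, 2↦0, 3↦0, 4↦0, 5↦0, 6↦0]  zeros at y ∈ {0, 1, 2, 3, 4, 5, 6}
  x = 2: [0↦1, 1↦6, 2↦4, 3↦2, 4↦0, 5↦5, 6↦3]  zeros at y ∈ {4}
  x = 3: [0↦4, 1↦0, 2↦3, 3↦6, 4↦2, 5↦5, 6↦1]  zeros at y ∈ {1}
  x = 4: [0↦2, 1↦3, 2↦4, 3↦5, 4↦6, 5↦0, 6↦1]  zeros at y ∈ {5}
  x = 5: [0↦2, 1↦1, 2↦0, 3↦6, 4↦5, 5↦4, 6↦3]  zeros at y ∈ {2}
  x = 6: [0↦4, 1↦1, 2↦5, 3↦2, 4↦6, 5↦3, 6↦0]  zeros at y ∈ {6}
Collecting zeros: affine points = {(0, 3), (1, 0), (1, 1), (1, 2), (1, 3), (1, 4), (1, 5), (1, 6), (2, 4), (3, 1), (4, 5), (5, 2), (6, 6)}.
Total count |C(F_7)_aff| = 13.


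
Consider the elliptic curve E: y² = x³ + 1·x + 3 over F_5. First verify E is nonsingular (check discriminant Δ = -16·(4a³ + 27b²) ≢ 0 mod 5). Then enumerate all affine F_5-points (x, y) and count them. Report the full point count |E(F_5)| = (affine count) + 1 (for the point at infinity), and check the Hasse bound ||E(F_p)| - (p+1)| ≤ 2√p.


Affine points = {(1, 0), (4, 1), (4, 4)}; affine count = 3; |E(F_5)| = 4.

Discriminant check: Δ ∝ 4a³ + 27b² = 4·1³ + 27·3² = 4·1 + 27·9 ≡ 2 (mod 5). Nonzero ⇒ E is nonsingular.
For each x ∈ F_5, compute rhs = x³ + 1·x + 3 mod 5, then count y ∈ F_5 with y² ≡ rhs.
  x = 0: rhs = 3, matching y values: none (0 points).
  x = 1: rhs = 0, matching y values: 0 (1 points).
  x = 2: rhs = 3, matching y values: none (0 points).
  x = 3: rhs = 3, matching y values: none (0 points).
  x = 4: rhs = 1, matching y values: 1, 4 (2 points).
Total affine count: 3.
Full point count |E(F_5)| = 3 + 1 = 4.
Hasse bound: |4 − (5+1)| = |-2| = 2 ≤ 2√5 ≈ 4.4721 ✓.


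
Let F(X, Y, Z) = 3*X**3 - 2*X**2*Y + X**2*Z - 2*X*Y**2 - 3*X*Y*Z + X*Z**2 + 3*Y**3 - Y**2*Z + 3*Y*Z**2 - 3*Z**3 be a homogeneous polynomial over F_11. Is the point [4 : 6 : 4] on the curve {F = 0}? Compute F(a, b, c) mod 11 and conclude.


F(4,6,4) ≡ 9 (mod 11); P is NOT on the curve.

Evaluate F(4, 6, 4) term-by-term (mod 11).
  3*X**3 ↦ 3·64·1·1 = 192
  -2*X**2*Y ↦ -2·16·6·1 = -192
  X**2*Z ↦ 1·16·1·4 = 64
  -2*X*Y**2 ↦ -2·4·36·1 = -288
  -3*X*Y*Z ↦ -3·4·6·4 = -288
  X*Z**2 ↦ 1·4·1·16 = 64
  3*Y**3 ↦ 3·1·216·1 = 648
  -Y**2*Z ↦ -1·1·36·4 = -144
  3*Y*Z**2 ↦ 3·1·6·16 = 288
  -3*Z**3 ↦ -3·1·1·64 = -192
Sum: F(4, 6, 4) = (192) + (-192) + (64) + (-288) + (-288) + (64) + (648) + (-144) + (288) + (-192) = 152.
Reducing mod 11: 152 ≡ 9 (mod 11).
Since F(a, b, c) ≡ 9 ≠ 0 (mod 11), P does NOT lie on the curve.


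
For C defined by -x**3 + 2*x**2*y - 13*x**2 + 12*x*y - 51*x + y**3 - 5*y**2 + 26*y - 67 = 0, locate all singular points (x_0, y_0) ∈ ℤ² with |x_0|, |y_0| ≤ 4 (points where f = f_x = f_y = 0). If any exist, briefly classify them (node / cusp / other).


Singular points: {(-3, 2)}; classification: cusp.

Compute partial derivatives:
  f_x = -3*x**2 + 4*x*y - 26*x + 12*y - 51.
  f_y = 2*x**2 + 12*x + 3*y**2 - 10*y + 26.
Scan x_0 ∈ {−4, ..., 4}. For each x_0, f_y(x_0, y) is a polynomial in y; find its integer roots y ∈ {−4, ..., 4}, then test f_x and f at those candidates.
  x = -4: f_y(-4, y) = 3*y**2 - 10*y + 10; no integer root y with |y| ≤ 4.
  x = -3: f_y(-3, y) = 3*y**2 - 10*y + 8; vanishes at y ∈ {2}. (-3, 2): f_x = 0, f = 0 — SINGULAR.
  x = -2: f_y(-2, y) = 3*y**2 - 10*y + 10; no integer root y with |y| ≤ 4.
  x = -1: f_y(-1, y) = 3*y**2 - 10*y + 16; no integer root y with |y| ≤ 4.
  x = 0: f_y(0, y) = 3*y**2 - 10*y + 26; no integer root y with |y| ≤ 4.
  x = 1: f_y(1, y) = 3*y**2 - 10*y + 40; no integer root y with |y| ≤ 4.
  x = 2: f_y(2, y) = 3*y**2 - 10*y + 58; no integer root y with |y| ≤ 4.
  x = 3: f_y(3, y) = 3*y**2 - 10*y + 80; no integer root y with |y| ≤ 4.
  x = 4: f_y(4, y) = 3*y**2 - 10*y + 106; no integer root y with |y| ≤ 4.
Only singular point on the grid: (-3, 2).
Classify: substitute x = -3 + u, y = 2 + v and expand: f = -u**3 + 2*u**2*v + v**3 + v**2.
No constant or linear terms (consistent with a singular point). Quadratic part: v**2. Cubic part: -u**3 + 2*u**2*v + v**3.
The quadratic part v**2 is a perfect square, so there is a single (double) tangent line v = 0, i.e. y = 2. Restricting the cubic part to that line (v = 0) leaves -u**3 ≠ 0, so f is not divisible by v and the branch is v² ≈ u**3 to lowest order — this is a cusp.
Classification: cusp.


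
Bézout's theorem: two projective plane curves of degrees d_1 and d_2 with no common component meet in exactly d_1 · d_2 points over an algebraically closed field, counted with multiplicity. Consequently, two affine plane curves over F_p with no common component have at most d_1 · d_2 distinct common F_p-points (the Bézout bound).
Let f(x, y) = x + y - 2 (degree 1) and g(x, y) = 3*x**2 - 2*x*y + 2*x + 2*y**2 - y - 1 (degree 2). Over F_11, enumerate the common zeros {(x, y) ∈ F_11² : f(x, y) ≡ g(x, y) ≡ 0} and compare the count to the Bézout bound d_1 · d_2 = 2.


Common zeros: ∅; count = 0; Bézout bound = 2.

deg(f) = 1, deg(g) = 2, so Bézout bound = 2.
Scan x ∈ F_11. For each x, list the y ∈ F_11 with f(x, y) ≡ 0 and those with g(x, y) ≡ 0 (mod 11); the common zeros in that column are the intersection.
  x = 0: f ≡ 0 at y ∈ {2}; g ≡ 0 at y ∈ {1, 5}; common: ∅.
  x = 1: f ≡ 0 at y ∈ {1}; g ≡ 0 at y ∈ ∅; common: ∅.
  x = 2: f ≡ 0 at y ∈ {0}; g ≡ 0 at y ∈ {9, 10}; common: ∅.
  x = 3: f ≡ 0 at y ∈ {10}; g ≡ 0 at y ∈ ∅; common: ∅.
  x = 4: f ≡ 0 at y ∈ {9}; g ≡ 0 at y ∈ {0, 10}; common: ∅.
  x = 5: f ≡ 0 at y ∈ {8}; g ≡ 0 at y ∈ ∅; common: ∅.
  x = 6: f ≡ 0 at y ∈ {7}; g ≡ 0 at y ∈ {4, 8}; common: ∅.
  x = 7: f ≡ 0 at y ∈ {6}; g ≡ 0 at y ∈ {4, 9}; common: ∅.
  x = 8: f ≡ 0 at y ∈ {5}; g ≡ 0 at y ∈ ∅; common: ∅.
  x = 9: f ≡ 0 at y ∈ {4}; g ≡ 0 at y ∈ ∅; common: ∅.
  x = 10: f ≡ 0 at y ∈ {3}; g ≡ 0 at y ∈ {0, 5}; common: ∅.
Collecting: common zeros = ∅, so the count is 0.
Comparison with the Bézout bound: 0 ≤ 2 = deg(f)·deg(g), as expected for curves with no common component (the affine F_11-count falls short of the bound because intersections may lie at infinity, over extension fields, or carry multiplicity).


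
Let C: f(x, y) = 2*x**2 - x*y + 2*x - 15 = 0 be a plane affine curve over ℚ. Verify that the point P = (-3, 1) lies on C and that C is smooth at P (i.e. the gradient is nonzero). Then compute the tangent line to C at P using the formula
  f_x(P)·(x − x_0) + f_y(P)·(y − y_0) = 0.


Tangent line at P: -11*x + 3*y - 36 = 0.

Step 1: f(-3, 1) = 0, so P lies on C.
Step 2: partial derivatives
  f_x(x, y) = 4*x - y + 2, f_y(x, y) = -x.
  f_x(P) = -11, f_y(P) = 3 (gradient nonzero, so P is smooth).
Step 3: tangent line at P: -11·(x − -3) + 3·(y − 1) = 0.
Expanding: -11*x + 3*y - 36 = 0.


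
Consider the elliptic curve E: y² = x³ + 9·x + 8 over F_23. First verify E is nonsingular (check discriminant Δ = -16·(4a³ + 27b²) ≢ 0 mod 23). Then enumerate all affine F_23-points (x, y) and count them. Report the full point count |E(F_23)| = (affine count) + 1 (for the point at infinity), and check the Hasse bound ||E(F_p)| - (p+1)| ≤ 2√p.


Affine points = {(0, 10), (0, 13), (1, 8), (1, 15), (3, 4), (3, 19), (4, 4), (4, 19), (6, 5), (6, 18), (7, 0), (9, 6), (9, 17), (11, 9), (11, 14), (12, 2), (12, 21), (14, 7), (14, 16), (16, 4), (16, 19), (19, 0), (20, 0)}; affine count = 23; |E(F_23)| = 24.

Discriminant check: Δ ∝ 4a³ + 27b² = 4·9³ + 27·8² = 4·729 + 27·64 ≡ 21 (mod 23). Nonzero ⇒ E is nonsingular.
For each x ∈ F_23, compute rhs = x³ + 9·x + 8 mod 23, then count y ∈ F_23 with y² ≡ rhs.
  x = 0: rhs = 8, matching y values: 10, 13 (2 points).
  x = 1: rhs = 18, matching y values: 8, 15 (2 points).
  x = 2: rhs = 11, matching y values: none (0 points).
  x = 3: rhs = 16, matching y values: 4, 19 (2 points).
  x = 4: rhs = 16, matching y values: 4, 19 (2 points).
  x = 5: rhs = 17, matching y values: none (0 points).
  x = 6: rhs = 2, matching y values: 5, 18 (2 points).
  x = 7: rhs = 0, matching y values: 0 (1 points).
  x = 8: rhs = 17, matching y values: none (0 points).
  x = 9: rhs = 13, matching y values: 6, 17 (2 points).
  x = 10: rhs = 17, matching y values: none (0 points).
  x = 11: rhs = 12, matching y values: 9, 14 (2 points).
  x = 12: rhs = 4, matching y values: 2, 21 (2 points).
  x = 13: rhs = 22, matching y values: none (0 points).
  x = 14: rhs = 3, matching y values: 7, 16 (2 points).
  x = 15: rhs = 22, matching y values: none (0 points).
  x = 16: rhs = 16, matching y values: 4, 19 (2 points).
  x = 17: rhs = 14, matching y values: none (0 points).
  x = 18: rhs = 22, matching y values: none (0 points).
  x = 19: rhs = 0, matching y values: 0 (1 points).
  x = 20: rhs = 0, matching y values: 0 (1 points).
  x = 21: rhs = 5, matching y values: none (0 points).
  x = 22: rhs = 21, matching y values: none (0 points).
Total affine count: 23.
Full point count |E(F_23)| = 23 + 1 = 24.
Hasse bound: |24 − (23+1)| = |0| = 0 ≤ 2√23 ≈ 9.5917 ✓.


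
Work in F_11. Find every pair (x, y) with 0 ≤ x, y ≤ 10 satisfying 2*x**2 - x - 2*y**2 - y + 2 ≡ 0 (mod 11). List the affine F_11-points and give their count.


Affine F_11-points: {(1, 1), (1, 4), (3, 7), (3, 9), (5, 1), (5, 4), (8, 6), (8, 10), (9, 6), (9, 10)}; count = 10.

For each of the 121 pairs (x, y) ∈ F_11², evaluate f(x, y) mod 11. Record the zeros.
  x = 0: [0↦2, 1↦10, 2↦3, 3↦3, 4↦10, 5↦2, 6↦1, 7↦7, 8↦9, 9↦7, 10↦1]  zeros at y ∈ ∅
  x = 1: [0↦3, 1↦0, 2↦4, 3↦4, 4↦0, 5↦3, 6↦2, 7↦8, 8↦10, 9↦8, 10↦2]  zeros at y ∈ {1, 4}
  x = 2: [0↦8, 1↦5, 2↦9, 3↦9, 4↦5, 5↦8, 6↦7, 7↦2, 8↦4, 9↦2, 10↦7]  zeros at y ∈ ∅
  x = 3: [0↦6, 1↦3, 2↦7, 3↦7, 4↦3, 5↦6, 6↦5, 7↦0, 8↦2, 9↦0, 10↦5]  zeros at y ∈ {7, 9}
  x = 4: [0↦8, 1↦5, 2↦9, 3↦9, 4↦5, 5↦8, 6↦7, 7↦2, 8↦4, 9↦2, 10↦7]  zeros at y ∈ ∅
  x = 5: [0↦3, 1↦0, 2↦4, 3↦4, 4↦0, 5↦3, 6↦2, 7↦8, 8↦10, 9↦8, 10↦2]  zeros at y ∈ {1, 4}
  x = 6: [0↦2, 1↦10, 2↦3, 3↦3, 4↦10, 5↦2, 6↦1, 7↦7, 8↦9, 9↦7, 10↦1]  zeros at y ∈ ∅
  x = 7: [0↦5, 1↦2, 2↦6, 3↦6, 4↦2, 5↦5, 6↦4, 7↦10, 8↦1, 9↦10, 10↦4]  zeros at y ∈ ∅
  x = 8: [0↦1, 1↦9, 2↦2, 3↦2, 4↦9, 5↦1, 6↦0, 7↦6, 8↦8, 9↦6, 10↦0]  zeros at y ∈ {6, 10}
  x = 9: [0↦1, 1↦9, 2↦2, 3↦2, 4↦9, 5↦1, 6↦0, 7↦6, 8↦8, 9↦6, 10↦0]  zeros at y ∈ {6, 10}
  x = 10: [0↦5, 1↦2, 2↦6, 3↦6, 4↦2, 5↦5, 6↦4, 7↦10, 8↦1, 9↦10, 10↦4]  zeros at y ∈ ∅
Collecting zeros: affine points = {(1, 1), (1, 4), (3, 7), (3, 9), (5, 1), (5, 4), (8, 6), (8, 10), (9, 6), (9, 10)}.
Total count |C(F_11)_aff| = 10.


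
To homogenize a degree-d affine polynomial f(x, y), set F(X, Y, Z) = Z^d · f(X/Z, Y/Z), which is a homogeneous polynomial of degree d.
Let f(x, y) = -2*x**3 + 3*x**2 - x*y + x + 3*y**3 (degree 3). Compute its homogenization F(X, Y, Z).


F(X, Y, Z) = -2*X**3 + 3*X**2*Z - X*Y*Z + X*Z**2 + 3*Y**3

deg(f) = 3.
Substitute x = X/Z, y = Y/Z into f, then multiply by Z^3.
  monomial -2·x^3·y^0 ↦ -2·X^3·Y^0·Z^0.
  monomial 3·x^2·y^0 ↦ 3·X^2·Y^0·Z^1.
  monomial -1·x^1·y^1 ↦ -1·X^1·Y^1·Z^1.
  monomial 1·x^1·y^0 ↦ 1·X^1·Y^0·Z^2.
  monomial 3·x^0·y^3 ↦ 3·X^0·Y^3·Z^0.
Collecting: F(X, Y, Z) = -2*X**3 + 3*X**2*Z - X*Y*Z + X*Z**2 + 3*Y**3.


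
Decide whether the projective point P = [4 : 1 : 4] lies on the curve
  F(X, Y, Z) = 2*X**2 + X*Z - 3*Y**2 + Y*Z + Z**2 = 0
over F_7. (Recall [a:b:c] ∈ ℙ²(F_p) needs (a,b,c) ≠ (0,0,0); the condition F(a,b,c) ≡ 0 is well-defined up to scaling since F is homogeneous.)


F(4,1,4) ≡ 2 (mod 7); P is NOT on the curve.

Evaluate F(4, 1, 4) term-by-term (mod 7).
  2*X**2 ↦ 2·16·1·1 = 32
  X*Z ↦ 1·4·1·4 = 16
  -3*Y**2 ↦ -3·1·1·1 = -3
  Y*Z ↦ 1·1·1·4 = 4
  Z**2 ↦ 1·1·1·16 = 16
Sum: F(4, 1, 4) = (32) + (16) + (-3) + (4) + (16) = 65.
Reducing mod 7: 65 ≡ 2 (mod 7).
Since F(a, b, c) ≡ 2 ≠ 0 (mod 7), P does NOT lie on the curve.


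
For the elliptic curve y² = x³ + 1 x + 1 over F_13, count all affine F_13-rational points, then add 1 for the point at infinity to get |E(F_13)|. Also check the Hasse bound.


Affine points = {(0, 1), (0, 12), (1, 4), (1, 9), (4, 2), (4, 11), (5, 1), (5, 12), (7, 0), (8, 1), (8, 12), (10, 6), (10, 7), (11, 2), (11, 11), (12, 5), (12, 8)}; affine count = 17; |E(F_13)| = 18.

Discriminant check: Δ ∝ 4a³ + 27b² = 4·1³ + 27·1² = 4·1 + 27·1 ≡ 5 (mod 13). Nonzero ⇒ E is nonsingular.
For each x ∈ F_13, compute rhs = x³ + 1·x + 1 mod 13, then count y ∈ F_13 with y² ≡ rhs.
  x = 0: rhs = 1, matching y values: 1, 12 (2 points).
  x = 1: rhs = 3, matching y values: 4, 9 (2 points).
  x = 2: rhs = 11, matching y values: none (0 points).
  x = 3: rhs = 5, matching y values: none (0 points).
  x = 4: rhs = 4, matching y values: 2, 11 (2 points).
  x = 5: rhs = 1, matching y values: 1, 12 (2 points).
  x = 6: rhs = 2, matching y values: none (0 points).
  x = 7: rhs = 0, matching y values: 0 (1 points).
  x = 8: rhs = 1, matching y values: 1, 12 (2 points).
  x = 9: rhs = 11, matching y values: none (0 points).
  x = 10: rhs = 10, matching y values: 6, 7 (2 points).
  x = 11: rhs = 4, matching y values: 2, 11 (2 points).
  x = 12: rhs = 12, matching y values: 5, 8 (2 points).
Total affine count: 17.
Full point count |E(F_13)| = 17 + 1 = 18.
Hasse bound: |18 − (13+1)| = |4| = 4 ≤ 2√13 ≈ 7.2111 ✓.


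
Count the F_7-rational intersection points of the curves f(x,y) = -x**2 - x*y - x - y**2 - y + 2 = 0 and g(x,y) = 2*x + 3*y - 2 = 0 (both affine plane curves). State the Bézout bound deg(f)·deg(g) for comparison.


Common zeros: {(1, 0)}; count = 1; Bézout bound = 2.

deg(f) = 2, deg(g) = 1, so Bézout bound = 2.
Scan x ∈ F_7. For each x, list the y ∈ F_7 with f(x, y) ≡ 0 and those with g(x, y) ≡ 0 (mod 7); the common zeros in that column are the intersection.
  x = 0: f ≡ 0 at y ∈ {1, 5}; g ≡ 0 at y ∈ {3}; common: ∅.
  x = 1: f ≡ 0 at y ∈ {0, 5}; g ≡ 0 at y ∈ {0}; common: {0}.
  x = 2: f ≡ 0 at y ∈ {2}; g ≡ 0 at y ∈ {4}; common: ∅.
  x = 3: f ≡ 0 at y ∈ {4, 6}; g ≡ 0 at y ∈ {1}; common: ∅.
  x = 4: f ≡ 0 at y ∈ {3, 6}; g ≡ 0 at y ∈ {5}; common: ∅.
  x = 5: f ≡ 0 at y ∈ {0, 1}; g ≡ 0 at y ∈ {2}; common: ∅.
  x = 6: f ≡ 0 at y ∈ {3, 4}; g ≡ 0 at y ∈ {6}; common: ∅.
Collecting: common zeros = {(1, 0)}, so the count is 1.
Comparison with the Bézout bound: 1 ≤ 2 = deg(f)·deg(g), as expected for curves with no common component (the affine F_7-count falls short of the bound because intersections may lie at infinity, over extension fields, or carry multiplicity).


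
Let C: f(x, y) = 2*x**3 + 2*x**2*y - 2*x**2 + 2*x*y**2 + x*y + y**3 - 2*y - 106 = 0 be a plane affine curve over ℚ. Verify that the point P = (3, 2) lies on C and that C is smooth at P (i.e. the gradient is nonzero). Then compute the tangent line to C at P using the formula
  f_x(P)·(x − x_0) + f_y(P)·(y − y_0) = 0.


Tangent line at P: 76*x + 55*y - 338 = 0.

Step 1: f(3, 2) = 0, so P lies on C.
Step 2: partial derivatives
  f_x(x, y) = 6*x**2 + 4*x*y - 4*x + 2*y**2 + y, f_y(x, y) = 2*x**2 + 4*x*y + x + 3*y**2 - 2.
  f_x(P) = 76, f_y(P) = 55 (gradient nonzero, so P is smooth).
Step 3: tangent line at P: 76·(x − 3) + 55·(y − 2) = 0.
Expanding: 76*x + 55*y - 338 = 0.
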